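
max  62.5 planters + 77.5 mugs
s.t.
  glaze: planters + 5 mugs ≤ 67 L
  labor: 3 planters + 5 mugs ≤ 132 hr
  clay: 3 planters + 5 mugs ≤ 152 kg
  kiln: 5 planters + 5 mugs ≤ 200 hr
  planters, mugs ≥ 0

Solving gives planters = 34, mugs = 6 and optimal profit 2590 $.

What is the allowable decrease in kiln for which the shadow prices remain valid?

Binding constraints: labor, kiln. The basis is B = [[3,5],[5,5]] with det -10.
Per unit decrease in kiln, x* moves by d = (-0.5, 0.3).
The basis stays optimal until glaze becomes binding; allowable decrease = 3 hr.

3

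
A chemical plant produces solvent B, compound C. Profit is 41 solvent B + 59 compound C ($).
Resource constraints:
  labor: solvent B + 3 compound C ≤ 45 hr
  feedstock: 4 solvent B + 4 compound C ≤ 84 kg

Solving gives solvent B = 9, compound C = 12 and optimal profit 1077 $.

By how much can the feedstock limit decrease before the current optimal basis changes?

24

Binding constraints: labor, feedstock. The basis is B = [[1,3],[4,4]] with det -8.
Per unit decrease in feedstock, x* moves by d = (-0.375, 0.125).
The basis stays optimal until solvent B reaches 0; allowable decrease = 24 kg.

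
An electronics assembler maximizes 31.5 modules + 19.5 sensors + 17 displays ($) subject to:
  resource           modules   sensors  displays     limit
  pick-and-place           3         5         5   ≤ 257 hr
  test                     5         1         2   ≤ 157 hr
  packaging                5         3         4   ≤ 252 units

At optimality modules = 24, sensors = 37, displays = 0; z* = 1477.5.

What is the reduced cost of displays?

At the optimum: pick-and-place uses 257 of 257 (binding); test uses 157 of 157 (binding); packaging uses 231 of 252 (slack = 21).
By complementary slackness, y = 0 for the non-binding constraint.
Dual feasibility on the basic columns requires 3·y_pick-and-place + 5·y_test = 31.5, 5·y_pick-and-place + 1·y_test = 19.5.
This yields shadow prices y_pick-and-place = 3, y_test = 4.5.
Reduced cost of displays: c₃ − yᵀa₃ = 17 − (3·5 + 4.5·2) = 17 − 24 = -7.

-7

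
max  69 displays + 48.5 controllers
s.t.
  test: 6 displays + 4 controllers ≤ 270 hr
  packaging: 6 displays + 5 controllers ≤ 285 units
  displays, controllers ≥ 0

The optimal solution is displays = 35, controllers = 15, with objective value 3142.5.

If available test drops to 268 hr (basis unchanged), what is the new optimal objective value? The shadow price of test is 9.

3124.5

Δb = -2, so new z* = 3142.5 + (9)·(-2) = 3142.5 − 18 = 3124.5.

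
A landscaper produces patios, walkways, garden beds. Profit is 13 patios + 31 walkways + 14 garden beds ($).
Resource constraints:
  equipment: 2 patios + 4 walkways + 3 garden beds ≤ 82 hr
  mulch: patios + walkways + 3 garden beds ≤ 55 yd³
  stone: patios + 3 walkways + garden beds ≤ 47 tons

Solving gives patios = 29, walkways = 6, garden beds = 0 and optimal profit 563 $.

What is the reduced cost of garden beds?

At the optimum: equipment uses 82 of 82 (binding); mulch uses 35 of 55 (slack = 20); stone uses 47 of 47 (binding).
Slack constraints have shadow price 0 (complementary slackness).
From A_Bᵀ y = c: 2·y_equipment + 1·y_stone = 13; 4·y_equipment + 3·y_stone = 31.
This yields shadow prices y_equipment = 4, y_stone = 5.
Reduced cost of garden beds: c₃ − yᵀa₃ = 14 − (4·3 + 5·1) = 14 − 17 = -3.

-3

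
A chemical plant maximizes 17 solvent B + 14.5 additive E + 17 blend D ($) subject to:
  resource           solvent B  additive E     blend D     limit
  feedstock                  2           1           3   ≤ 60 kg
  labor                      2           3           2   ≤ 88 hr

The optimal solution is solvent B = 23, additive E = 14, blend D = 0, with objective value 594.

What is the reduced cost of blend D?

Check each constraint at x*: feedstock 60/60 (tight); labor 88/88 (tight).
From A_Bᵀ y = c: 2·y_feedstock + 2·y_labor = 17; 1·y_feedstock + 3·y_labor = 14.5.
This yields shadow prices y_feedstock = 5.5, y_labor = 3.
Reduced cost of blend D: c₃ − yᵀa₃ = 17 − (5.5·3 + 3·2) = 17 − 22.5 = -5.5.

-5.5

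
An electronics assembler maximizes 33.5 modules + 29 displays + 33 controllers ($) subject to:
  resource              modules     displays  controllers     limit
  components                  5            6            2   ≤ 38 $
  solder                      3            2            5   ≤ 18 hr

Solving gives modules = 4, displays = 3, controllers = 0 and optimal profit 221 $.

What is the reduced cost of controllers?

Check each constraint at x*: components 38/38 (tight); solder 18/18 (tight).
From A_Bᵀ y = c: 5·y_components + 3·y_solder = 33.5; 6·y_components + 2·y_solder = 29.
This yields shadow prices y_components = 2.5, y_solder = 7.
Reduced cost of controllers: c₃ − yᵀa₃ = 33 − (2.5·2 + 7·5) = 33 − 40 = -7.

-7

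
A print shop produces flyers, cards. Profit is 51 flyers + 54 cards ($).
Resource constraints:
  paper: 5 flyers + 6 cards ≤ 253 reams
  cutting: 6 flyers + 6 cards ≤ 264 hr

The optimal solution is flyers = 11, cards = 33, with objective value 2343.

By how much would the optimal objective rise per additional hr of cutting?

Check each constraint at x*: paper 253/253 (tight); cutting 264/264 (tight).
From A_Bᵀ y = c: 5·y_paper + 6·y_cutting = 51; 6·y_paper + 6·y_cutting = 54.
Solving: y_paper = 3, y_cutting = 6.
Shadow price of cutting = 6.

6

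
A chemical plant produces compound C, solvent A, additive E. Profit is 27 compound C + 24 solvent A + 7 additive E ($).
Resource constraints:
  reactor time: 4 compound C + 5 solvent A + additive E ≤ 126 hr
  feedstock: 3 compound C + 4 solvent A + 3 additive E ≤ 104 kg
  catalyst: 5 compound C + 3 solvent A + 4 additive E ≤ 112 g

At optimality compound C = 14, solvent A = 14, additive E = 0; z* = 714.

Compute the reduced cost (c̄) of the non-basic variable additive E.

Check each constraint at x*: reactor time 126/126 (tight); feedstock 98/104 (slack 6); catalyst 112/112 (tight).
Slack constraints have shadow price 0 (complementary slackness).
From A_Bᵀ y = c: 4·y_reactor time + 5·y_catalyst = 27; 5·y_reactor time + 3·y_catalyst = 24.
This yields shadow prices y_reactor time = 3, y_catalyst = 3.
Reduced cost of additive E: c₃ − yᵀa₃ = 7 − (3·1 + 3·4) = 7 − 15 = -8.

-8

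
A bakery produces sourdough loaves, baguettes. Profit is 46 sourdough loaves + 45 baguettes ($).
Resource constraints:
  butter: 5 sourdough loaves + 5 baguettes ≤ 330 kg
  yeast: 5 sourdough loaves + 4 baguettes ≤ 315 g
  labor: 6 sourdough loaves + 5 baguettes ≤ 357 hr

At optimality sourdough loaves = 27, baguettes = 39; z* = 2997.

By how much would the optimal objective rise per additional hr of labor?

Check each constraint at x*: butter 330/330 (tight); yeast 291/315 (slack 24); labor 357/357 (tight).
Slack constraints have shadow price 0 (complementary slackness).
Dual feasibility on the basic columns requires 5·y_butter + 6·y_labor = 46, 5·y_butter + 5·y_labor = 45.
This yields shadow prices y_butter = 8, y_labor = 1.
Shadow price of labor = 1.

1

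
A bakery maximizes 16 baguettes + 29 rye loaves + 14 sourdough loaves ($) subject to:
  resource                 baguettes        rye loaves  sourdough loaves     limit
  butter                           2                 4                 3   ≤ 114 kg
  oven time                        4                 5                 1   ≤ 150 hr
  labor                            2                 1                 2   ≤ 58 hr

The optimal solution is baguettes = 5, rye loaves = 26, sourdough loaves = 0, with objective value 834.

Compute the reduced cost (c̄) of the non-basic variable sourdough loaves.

Check each constraint at x*: butter 114/114 (tight); oven time 150/150 (tight); labor 36/58 (slack 22).
Since labor is not tight, its dual is 0.
The binding rows give the dual system: 2·y_butter + 4·y_oven time = 16 and 4·y_butter + 5·y_oven time = 29.
Solving: y_butter = 6, y_oven time = 1.
Reduced cost of sourdough loaves: c₃ − yᵀa₃ = 14 − (6·3 + 1·1) = 14 − 19 = -5.

-5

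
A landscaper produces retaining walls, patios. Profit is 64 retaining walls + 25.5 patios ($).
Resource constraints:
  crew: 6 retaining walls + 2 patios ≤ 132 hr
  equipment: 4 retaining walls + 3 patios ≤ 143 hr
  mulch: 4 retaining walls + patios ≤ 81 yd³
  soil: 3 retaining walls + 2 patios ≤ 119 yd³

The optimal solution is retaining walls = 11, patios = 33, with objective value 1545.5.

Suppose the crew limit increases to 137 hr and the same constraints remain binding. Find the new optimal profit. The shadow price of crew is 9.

Δb = 5, so new z* = 1545.5 + (9)·(5) = 1545.5 + 45 = 1590.5.

1590.5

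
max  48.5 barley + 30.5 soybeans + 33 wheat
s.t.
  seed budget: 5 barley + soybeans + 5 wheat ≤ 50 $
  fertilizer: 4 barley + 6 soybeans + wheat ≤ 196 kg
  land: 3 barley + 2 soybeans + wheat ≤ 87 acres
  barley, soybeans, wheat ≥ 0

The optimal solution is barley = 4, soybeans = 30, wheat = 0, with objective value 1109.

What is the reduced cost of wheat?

-3.5

Binding: seed budget and fertilizer. Non-binding: land (15 unused).
Slack constraints have shadow price 0 (complementary slackness).
Dual feasibility on the basic columns requires 5·y_seed budget + 4·y_fertilizer = 48.5, 1·y_seed budget + 6·y_fertilizer = 30.5.
This yields shadow prices y_seed budget = 6.5, y_fertilizer = 4.
Reduced cost of wheat: c₃ − yᵀa₃ = 33 − (6.5·5 + 4·1) = 33 − 36.5 = -3.5.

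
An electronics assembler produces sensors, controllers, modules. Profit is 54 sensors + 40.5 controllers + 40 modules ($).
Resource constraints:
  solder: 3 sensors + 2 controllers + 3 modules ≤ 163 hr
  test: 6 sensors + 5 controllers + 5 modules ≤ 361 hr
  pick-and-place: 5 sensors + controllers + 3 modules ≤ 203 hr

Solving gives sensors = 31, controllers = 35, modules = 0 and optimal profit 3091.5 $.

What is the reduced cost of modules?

-9.5

Binding: solder and test. Non-binding: pick-and-place (13 unused).
Since pick-and-place is not tight, its dual is 0.
From A_Bᵀ y = c: 3·y_solder + 6·y_test = 54; 2·y_solder + 5·y_test = 40.5.
→ y_solder = 9 and y_test = 4.5.
Reduced cost of modules: c₃ − yᵀa₃ = 40 − (9·3 + 4.5·5) = 40 − 49.5 = -9.5.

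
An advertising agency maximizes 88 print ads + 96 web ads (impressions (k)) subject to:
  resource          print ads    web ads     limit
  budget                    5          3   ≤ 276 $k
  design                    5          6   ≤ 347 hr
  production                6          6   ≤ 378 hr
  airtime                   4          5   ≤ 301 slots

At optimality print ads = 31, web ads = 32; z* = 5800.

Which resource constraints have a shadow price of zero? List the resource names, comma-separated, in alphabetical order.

budget: 251/276 (slack 25)
design: 347/347 (binding)
production: 378/378 (binding)
airtime: 284/301 (slack 17)
By complementary slackness, a constraint with positive slack has shadow price 0 → airtime, budget.

airtime, budget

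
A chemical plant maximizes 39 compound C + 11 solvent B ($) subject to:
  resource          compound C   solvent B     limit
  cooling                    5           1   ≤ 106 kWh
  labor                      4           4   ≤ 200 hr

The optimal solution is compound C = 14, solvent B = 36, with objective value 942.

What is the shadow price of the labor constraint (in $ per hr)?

1

Both cooling and labor are binding at x*.
Dual feasibility on the basic columns requires 5·y_cooling + 4·y_labor = 39, 1·y_cooling + 4·y_labor = 11.
This yields shadow prices y_cooling = 7, y_labor = 1.
Shadow price of labor = 1.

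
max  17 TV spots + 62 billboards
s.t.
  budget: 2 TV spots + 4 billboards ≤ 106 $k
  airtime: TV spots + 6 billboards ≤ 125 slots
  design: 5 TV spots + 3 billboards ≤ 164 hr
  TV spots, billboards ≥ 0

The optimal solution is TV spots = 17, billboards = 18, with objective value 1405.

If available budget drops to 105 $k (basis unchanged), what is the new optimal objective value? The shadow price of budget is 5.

1400

Δb = -1, so new z* = 1405 + (5)·(-1) = 1405 − 5 = 1400.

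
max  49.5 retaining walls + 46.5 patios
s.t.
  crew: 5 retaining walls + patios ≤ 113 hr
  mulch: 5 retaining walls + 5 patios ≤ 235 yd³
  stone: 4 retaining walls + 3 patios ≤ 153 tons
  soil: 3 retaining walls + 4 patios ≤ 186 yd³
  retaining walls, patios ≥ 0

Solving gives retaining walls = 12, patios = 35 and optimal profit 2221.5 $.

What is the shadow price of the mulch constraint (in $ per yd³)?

7.5

At the optimum: crew uses 95 of 113 (slack = 18); mulch uses 235 of 235 (binding); stone uses 153 of 153 (binding); soil uses 176 of 186 (slack = 10).
By complementary slackness, y = 0 for the non-binding constraints.
Dual feasibility on the basic columns requires 5·y_mulch + 4·y_stone = 49.5, 5·y_mulch + 3·y_stone = 46.5.
→ y_mulch = 7.5 and y_stone = 3.
Shadow price of mulch = 7.5.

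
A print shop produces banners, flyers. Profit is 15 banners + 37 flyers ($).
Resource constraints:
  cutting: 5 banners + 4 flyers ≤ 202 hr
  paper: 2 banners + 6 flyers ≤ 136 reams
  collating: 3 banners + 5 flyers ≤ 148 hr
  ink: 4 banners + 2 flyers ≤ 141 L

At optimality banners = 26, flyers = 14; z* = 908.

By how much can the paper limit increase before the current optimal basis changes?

41.6

Binding constraints: paper, collating. The basis is B = [[2,6],[3,5]] with det -8.
Per unit increase in paper, x* moves by d = (-0.625, 0.375).
The basis stays optimal until banners reaches 0; allowable increase = 41.6 reams.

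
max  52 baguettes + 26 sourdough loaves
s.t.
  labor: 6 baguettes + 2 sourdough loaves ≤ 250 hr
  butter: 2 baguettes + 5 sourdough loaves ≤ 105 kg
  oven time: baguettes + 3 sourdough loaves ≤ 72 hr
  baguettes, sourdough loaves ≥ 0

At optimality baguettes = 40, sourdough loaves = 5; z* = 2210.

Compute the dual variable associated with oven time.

Check each constraint at x*: labor 250/250 (tight); butter 105/105 (tight); oven time 55/72 (slack 17).
Since oven time is not tight, its dual is 0.
From A_Bᵀ y = c: 6·y_labor + 2·y_butter = 52; 2·y_labor + 5·y_butter = 26.
This yields shadow prices y_labor = 8, y_butter = 2.
Shadow price of oven time = 0.

0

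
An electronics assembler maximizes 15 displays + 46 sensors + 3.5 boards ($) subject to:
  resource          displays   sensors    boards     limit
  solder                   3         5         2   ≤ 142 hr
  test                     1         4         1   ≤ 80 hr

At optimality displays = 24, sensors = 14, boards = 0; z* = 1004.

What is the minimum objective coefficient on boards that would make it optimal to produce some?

Both solder and test are binding at x*.
The binding rows give the dual system: 3·y_solder + 1·y_test = 15 and 5·y_solder + 4·y_test = 46.
→ y_solder = 2 and y_test = 9.
boards enters the basis when its profit ≥ yᵀa₃ = 2·2 + 9·1 = 13.

13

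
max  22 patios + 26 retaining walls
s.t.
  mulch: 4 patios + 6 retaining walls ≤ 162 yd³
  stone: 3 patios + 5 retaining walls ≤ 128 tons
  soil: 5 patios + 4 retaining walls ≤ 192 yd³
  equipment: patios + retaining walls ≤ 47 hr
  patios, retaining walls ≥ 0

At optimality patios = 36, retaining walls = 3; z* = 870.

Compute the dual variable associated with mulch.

3

At the optimum: mulch uses 162 of 162 (binding); stone uses 123 of 128 (slack = 5); soil uses 192 of 192 (binding); equipment uses 39 of 47 (slack = 8).
Slack constraints have shadow price 0 (complementary slackness).
Dual feasibility on the basic columns requires 4·y_mulch + 5·y_soil = 22, 6·y_mulch + 4·y_soil = 26.
→ y_mulch = 3 and y_soil = 2.
Shadow price of mulch = 3.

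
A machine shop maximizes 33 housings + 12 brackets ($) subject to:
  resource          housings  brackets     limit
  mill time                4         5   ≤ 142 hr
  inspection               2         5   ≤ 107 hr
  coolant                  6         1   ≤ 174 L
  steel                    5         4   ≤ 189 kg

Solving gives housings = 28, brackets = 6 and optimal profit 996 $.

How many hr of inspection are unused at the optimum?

21

inspection used = 2·28 + 5·6 = 86; slack = 107 − 86 = 21.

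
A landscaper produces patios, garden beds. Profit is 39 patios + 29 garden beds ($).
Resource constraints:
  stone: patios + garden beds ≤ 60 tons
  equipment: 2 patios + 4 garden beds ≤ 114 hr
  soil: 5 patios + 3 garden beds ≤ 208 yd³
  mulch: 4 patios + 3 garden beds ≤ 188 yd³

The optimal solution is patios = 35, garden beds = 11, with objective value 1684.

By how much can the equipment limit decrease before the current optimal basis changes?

Binding constraints: equipment, soil. The basis is B = [[2,4],[5,3]] with det -14.
Per unit decrease in equipment, x* moves by d = (0.2143, -0.3571).
The basis stays optimal until garden beds reaches 0; allowable decrease = 30.8 hr.

30.8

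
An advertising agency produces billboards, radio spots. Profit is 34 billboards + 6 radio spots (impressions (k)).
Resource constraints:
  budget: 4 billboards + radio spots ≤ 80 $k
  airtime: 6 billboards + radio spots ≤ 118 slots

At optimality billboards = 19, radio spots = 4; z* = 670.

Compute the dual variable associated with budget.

Both budget and airtime are binding at x*.
Dual feasibility on the basic columns requires 4·y_budget + 6·y_airtime = 34, 1·y_budget + 1·y_airtime = 6.
→ y_budget = 1 and y_airtime = 5.
Shadow price of budget = 1.

1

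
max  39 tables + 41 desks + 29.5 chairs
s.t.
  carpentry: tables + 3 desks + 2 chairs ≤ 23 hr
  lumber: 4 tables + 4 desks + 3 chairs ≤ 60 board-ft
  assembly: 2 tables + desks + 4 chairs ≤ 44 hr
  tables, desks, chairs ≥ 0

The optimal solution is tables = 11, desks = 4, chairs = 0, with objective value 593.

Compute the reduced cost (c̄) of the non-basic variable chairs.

At the optimum: carpentry uses 23 of 23 (binding); lumber uses 60 of 60 (binding); assembly uses 26 of 44 (slack = 18).
By complementary slackness, y = 0 for the non-binding constraint.
The binding rows give the dual system: 1·y_carpentry + 4·y_lumber = 39 and 3·y_carpentry + 4·y_lumber = 41.
This yields shadow prices y_carpentry = 1, y_lumber = 9.5.
Reduced cost of chairs: c₃ − yᵀa₃ = 29.5 − (1·2 + 9.5·3) = 29.5 − 30.5 = -1.

-1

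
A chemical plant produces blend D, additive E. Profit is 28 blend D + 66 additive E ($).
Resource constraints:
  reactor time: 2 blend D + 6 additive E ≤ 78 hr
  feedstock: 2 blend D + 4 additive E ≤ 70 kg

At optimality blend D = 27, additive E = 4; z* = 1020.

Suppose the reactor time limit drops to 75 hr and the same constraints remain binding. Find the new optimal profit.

1005

Check each constraint at x*: reactor time 78/78 (tight); feedstock 70/70 (tight).
The binding rows give the dual system: 2·y_reactor time + 2·y_feedstock = 28 and 6·y_reactor time + 4·y_feedstock = 66.
Solving: y_reactor time = 5, y_feedstock = 9.
Δz = y_reactor time·Δb = 5 × (-3) = -15, so new z* = 1020 − 15 = 1005.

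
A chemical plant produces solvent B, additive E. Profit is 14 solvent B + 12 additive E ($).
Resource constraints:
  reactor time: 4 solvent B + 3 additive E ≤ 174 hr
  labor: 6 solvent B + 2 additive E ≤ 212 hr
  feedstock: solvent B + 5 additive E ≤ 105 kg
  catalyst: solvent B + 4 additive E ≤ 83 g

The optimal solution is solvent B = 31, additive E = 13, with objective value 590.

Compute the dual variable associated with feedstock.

Check each constraint at x*: reactor time 163/174 (slack 11); labor 212/212 (tight); feedstock 96/105 (slack 9); catalyst 83/83 (tight).
Slack constraints have shadow price 0 (complementary slackness).
The binding rows give the dual system: 6·y_labor + 1·y_catalyst = 14 and 2·y_labor + 4·y_catalyst = 12.
This yields shadow prices y_labor = 2, y_catalyst = 2.
Shadow price of feedstock = 0.

0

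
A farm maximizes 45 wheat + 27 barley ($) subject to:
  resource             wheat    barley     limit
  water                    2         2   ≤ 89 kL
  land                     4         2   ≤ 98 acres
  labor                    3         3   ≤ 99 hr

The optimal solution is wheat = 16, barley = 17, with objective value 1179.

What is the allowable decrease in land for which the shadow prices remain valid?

Binding constraints: land, labor. The basis is B = [[4,2],[3,3]] with det 6.
Per unit decrease in land, x* moves by d = (-0.5, 0.5).
The basis stays optimal until wheat reaches 0; allowable decrease = 32 acres.

32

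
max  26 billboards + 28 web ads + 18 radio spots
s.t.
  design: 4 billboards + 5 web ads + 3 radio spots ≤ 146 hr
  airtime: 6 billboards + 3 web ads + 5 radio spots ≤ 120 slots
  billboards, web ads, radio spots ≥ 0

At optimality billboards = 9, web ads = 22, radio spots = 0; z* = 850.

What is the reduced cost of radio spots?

-2

Both design and airtime are binding at x*.
Dual feasibility on the basic columns requires 4·y_design + 6·y_airtime = 26, 5·y_design + 3·y_airtime = 28.
Solving: y_design = 5, y_airtime = 1.
Reduced cost of radio spots: c₃ − yᵀa₃ = 18 − (5·3 + 1·5) = 18 − 20 = -2.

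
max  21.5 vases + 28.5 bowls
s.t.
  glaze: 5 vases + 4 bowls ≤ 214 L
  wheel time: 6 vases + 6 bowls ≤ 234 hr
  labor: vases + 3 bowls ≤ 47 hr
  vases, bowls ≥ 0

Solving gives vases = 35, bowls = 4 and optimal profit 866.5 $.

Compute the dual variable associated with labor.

Check each constraint at x*: glaze 191/214 (slack 23); wheel time 234/234 (tight); labor 47/47 (tight).
Slack constraints have shadow price 0 (complementary slackness).
Dual feasibility on the basic columns requires 6·y_wheel time + 1·y_labor = 21.5, 6·y_wheel time + 3·y_labor = 28.5.
This yields shadow prices y_wheel time = 3, y_labor = 3.5.
Shadow price of labor = 3.5.

3.5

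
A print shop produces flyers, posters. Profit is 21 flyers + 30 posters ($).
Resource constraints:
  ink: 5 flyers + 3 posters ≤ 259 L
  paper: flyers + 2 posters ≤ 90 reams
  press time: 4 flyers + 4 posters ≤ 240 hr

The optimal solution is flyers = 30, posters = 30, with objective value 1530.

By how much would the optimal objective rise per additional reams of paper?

At the optimum: ink uses 240 of 259 (slack = 19); paper uses 90 of 90 (binding); press time uses 240 of 240 (binding).
By complementary slackness, y = 0 for the non-binding constraint.
The binding rows give the dual system: 1·y_paper + 4·y_press time = 21 and 2·y_paper + 4·y_press time = 30.
Solving: y_paper = 9, y_press time = 3.
Shadow price of paper = 9.

9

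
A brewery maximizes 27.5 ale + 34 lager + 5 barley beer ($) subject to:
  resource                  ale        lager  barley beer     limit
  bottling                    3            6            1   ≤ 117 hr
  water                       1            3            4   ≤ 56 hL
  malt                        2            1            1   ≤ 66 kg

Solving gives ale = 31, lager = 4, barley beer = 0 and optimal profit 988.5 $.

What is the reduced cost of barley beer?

Binding: bottling and malt. Non-binding: water (13 unused).
By complementary slackness, y = 0 for the non-binding constraint.
Dual feasibility on the basic columns requires 3·y_bottling + 2·y_malt = 27.5, 6·y_bottling + 1·y_malt = 34.
→ y_bottling = 4.5 and y_malt = 7.
Reduced cost of barley beer: c₃ − yᵀa₃ = 5 − (4.5·1 + 7·1) = 5 − 11.5 = -6.5.

-6.5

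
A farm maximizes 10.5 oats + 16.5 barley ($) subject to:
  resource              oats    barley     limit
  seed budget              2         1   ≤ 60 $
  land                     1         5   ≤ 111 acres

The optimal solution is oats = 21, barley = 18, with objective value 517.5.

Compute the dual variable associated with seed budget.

Check each constraint at x*: seed budget 60/60 (tight); land 111/111 (tight).
Dual feasibility on the basic columns requires 2·y_seed budget + 1·y_land = 10.5, 1·y_seed budget + 5·y_land = 16.5.
Solving: y_seed budget = 4, y_land = 2.5.
Shadow price of seed budget = 4.

4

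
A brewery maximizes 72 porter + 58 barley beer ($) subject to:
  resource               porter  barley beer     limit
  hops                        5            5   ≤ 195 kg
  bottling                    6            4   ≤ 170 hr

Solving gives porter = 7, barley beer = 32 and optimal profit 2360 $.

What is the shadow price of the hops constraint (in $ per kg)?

6

Both hops and bottling are binding at x*.
The binding rows give the dual system: 5·y_hops + 6·y_bottling = 72 and 5·y_hops + 4·y_bottling = 58.
→ y_hops = 6 and y_bottling = 7.
Shadow price of hops = 6.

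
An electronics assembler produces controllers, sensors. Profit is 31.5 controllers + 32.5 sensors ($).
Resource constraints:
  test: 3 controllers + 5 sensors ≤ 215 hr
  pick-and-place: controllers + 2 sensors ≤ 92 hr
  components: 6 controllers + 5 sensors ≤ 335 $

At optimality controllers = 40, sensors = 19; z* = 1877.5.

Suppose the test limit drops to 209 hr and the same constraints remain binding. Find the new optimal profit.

1862.5

Check each constraint at x*: test 215/215 (tight); pick-and-place 78/92 (slack 14); components 335/335 (tight).
Since pick-and-place is not tight, its dual is 0.
Dual feasibility on the basic columns requires 3·y_test + 6·y_components = 31.5, 5·y_test + 5·y_components = 32.5.
This yields shadow prices y_test = 2.5, y_components = 4.
Δz = y_test·Δb = 2.5 × (-6) = -15, so new z* = 1877.5 − 15 = 1862.5.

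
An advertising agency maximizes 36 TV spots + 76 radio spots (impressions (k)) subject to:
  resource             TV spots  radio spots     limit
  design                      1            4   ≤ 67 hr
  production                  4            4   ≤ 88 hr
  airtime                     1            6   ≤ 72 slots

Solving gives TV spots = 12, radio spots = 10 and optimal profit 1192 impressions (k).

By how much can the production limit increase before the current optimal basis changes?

Binding constraints: production, airtime. The basis is B = [[4,4],[1,6]] with det 20.
Per unit increase in production, x* moves by d = (0.3, -0.05).
The basis stays optimal until design becomes binding; allowable increase = 150 hr.

150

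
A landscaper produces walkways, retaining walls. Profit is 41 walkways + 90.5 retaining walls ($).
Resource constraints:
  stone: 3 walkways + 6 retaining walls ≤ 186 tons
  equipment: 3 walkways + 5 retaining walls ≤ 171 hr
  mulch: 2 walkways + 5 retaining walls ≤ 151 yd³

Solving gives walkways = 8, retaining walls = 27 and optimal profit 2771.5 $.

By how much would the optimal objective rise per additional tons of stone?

8

At the optimum: stone uses 186 of 186 (binding); equipment uses 159 of 171 (slack = 12); mulch uses 151 of 151 (binding).
Since equipment is not tight, its dual is 0.
From A_Bᵀ y = c: 3·y_stone + 2·y_mulch = 41; 6·y_stone + 5·y_mulch = 90.5.
This yields shadow prices y_stone = 8, y_mulch = 8.5.
Shadow price of stone = 8.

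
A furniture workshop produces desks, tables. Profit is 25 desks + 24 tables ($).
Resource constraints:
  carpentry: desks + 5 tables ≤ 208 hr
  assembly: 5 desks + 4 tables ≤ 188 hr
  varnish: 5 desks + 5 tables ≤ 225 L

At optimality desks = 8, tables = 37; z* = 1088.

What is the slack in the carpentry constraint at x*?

carpentry used = 1·8 + 5·37 = 193; slack = 208 − 193 = 15.

15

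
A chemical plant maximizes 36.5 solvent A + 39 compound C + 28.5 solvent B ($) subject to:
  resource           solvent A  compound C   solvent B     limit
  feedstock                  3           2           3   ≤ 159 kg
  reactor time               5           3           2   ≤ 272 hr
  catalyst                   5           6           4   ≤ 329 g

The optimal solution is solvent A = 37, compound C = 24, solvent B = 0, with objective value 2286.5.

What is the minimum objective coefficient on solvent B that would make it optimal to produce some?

At the optimum: feedstock uses 159 of 159 (binding); reactor time uses 257 of 272 (slack = 15); catalyst uses 329 of 329 (binding).
Slack constraints have shadow price 0 (complementary slackness).
The binding rows give the dual system: 3·y_feedstock + 5·y_catalyst = 36.5 and 2·y_feedstock + 6·y_catalyst = 39.
This yields shadow prices y_feedstock = 3, y_catalyst = 5.5.
solvent B enters the basis when its profit ≥ yᵀa₃ = 3·3 + 5.5·4 = 31.

31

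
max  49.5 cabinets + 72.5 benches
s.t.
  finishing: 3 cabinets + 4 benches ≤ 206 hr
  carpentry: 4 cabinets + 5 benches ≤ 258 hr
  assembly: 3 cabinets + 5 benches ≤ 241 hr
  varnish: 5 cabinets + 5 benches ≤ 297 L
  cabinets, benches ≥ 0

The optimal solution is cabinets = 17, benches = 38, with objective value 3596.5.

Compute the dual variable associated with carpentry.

6

At the optimum: finishing uses 203 of 206 (slack = 3); carpentry uses 258 of 258 (binding); assembly uses 241 of 241 (binding); varnish uses 275 of 297 (slack = 22).
By complementary slackness, y = 0 for the non-binding constraints.
From A_Bᵀ y = c: 4·y_carpentry + 3·y_assembly = 49.5; 5·y_carpentry + 5·y_assembly = 72.5.
→ y_carpentry = 6 and y_assembly = 8.5.
Shadow price of carpentry = 6.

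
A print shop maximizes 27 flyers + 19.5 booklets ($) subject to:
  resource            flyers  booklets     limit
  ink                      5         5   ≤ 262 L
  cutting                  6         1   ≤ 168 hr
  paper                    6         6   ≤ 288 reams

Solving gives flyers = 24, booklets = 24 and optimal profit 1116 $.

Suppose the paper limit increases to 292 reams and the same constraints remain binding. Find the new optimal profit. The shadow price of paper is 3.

1128

Δb = 4, so new z* = 1116 + (3)·(4) = 1116 + 12 = 1128.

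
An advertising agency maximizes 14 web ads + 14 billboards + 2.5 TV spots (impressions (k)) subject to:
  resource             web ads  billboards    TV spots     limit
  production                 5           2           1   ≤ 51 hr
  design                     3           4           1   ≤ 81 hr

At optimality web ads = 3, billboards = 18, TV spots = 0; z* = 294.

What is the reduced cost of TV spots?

-1.5

Both production and design are binding at x*.
From A_Bᵀ y = c: 5·y_production + 3·y_design = 14; 2·y_production + 4·y_design = 14.
Solving: y_production = 1, y_design = 3.
Reduced cost of TV spots: c₃ − yᵀa₃ = 2.5 − (1·1 + 3·1) = 2.5 − 4 = -1.5.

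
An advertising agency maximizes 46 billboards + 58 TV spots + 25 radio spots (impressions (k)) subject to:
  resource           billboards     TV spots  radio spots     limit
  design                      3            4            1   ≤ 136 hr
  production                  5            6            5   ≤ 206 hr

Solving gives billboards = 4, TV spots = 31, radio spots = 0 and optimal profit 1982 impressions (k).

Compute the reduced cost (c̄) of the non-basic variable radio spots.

-7

At the optimum: design uses 136 of 136 (binding); production uses 206 of 206 (binding).
The binding rows give the dual system: 3·y_design + 5·y_production = 46 and 4·y_design + 6·y_production = 58.
Solving: y_design = 7, y_production = 5.
Reduced cost of radio spots: c₃ − yᵀa₃ = 25 − (7·1 + 5·5) = 25 − 32 = -7.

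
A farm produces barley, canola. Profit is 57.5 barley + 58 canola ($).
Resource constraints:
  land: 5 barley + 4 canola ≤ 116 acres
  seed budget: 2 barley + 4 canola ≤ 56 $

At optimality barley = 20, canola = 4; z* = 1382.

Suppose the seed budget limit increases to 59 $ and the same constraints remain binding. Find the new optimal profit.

1397

At the optimum: land uses 116 of 116 (binding); seed budget uses 56 of 56 (binding).
From A_Bᵀ y = c: 5·y_land + 2·y_seed budget = 57.5; 4·y_land + 4·y_seed budget = 58.
This yields shadow prices y_land = 9.5, y_seed budget = 5.
Δz = y_seed budget·Δb = 5 × (3) = 15, so new z* = 1382 + 15 = 1397.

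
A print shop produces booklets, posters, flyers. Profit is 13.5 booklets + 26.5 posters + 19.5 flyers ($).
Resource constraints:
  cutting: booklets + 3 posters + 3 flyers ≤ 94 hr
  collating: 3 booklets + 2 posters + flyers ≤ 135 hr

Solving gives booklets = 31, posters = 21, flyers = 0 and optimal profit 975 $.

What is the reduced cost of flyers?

-5

Check each constraint at x*: cutting 94/94 (tight); collating 135/135 (tight).
The binding rows give the dual system: 1·y_cutting + 3·y_collating = 13.5 and 3·y_cutting + 2·y_collating = 26.5.
→ y_cutting = 7.5 and y_collating = 2.
Reduced cost of flyers: c₃ − yᵀa₃ = 19.5 − (7.5·3 + 2·1) = 19.5 − 24.5 = -5.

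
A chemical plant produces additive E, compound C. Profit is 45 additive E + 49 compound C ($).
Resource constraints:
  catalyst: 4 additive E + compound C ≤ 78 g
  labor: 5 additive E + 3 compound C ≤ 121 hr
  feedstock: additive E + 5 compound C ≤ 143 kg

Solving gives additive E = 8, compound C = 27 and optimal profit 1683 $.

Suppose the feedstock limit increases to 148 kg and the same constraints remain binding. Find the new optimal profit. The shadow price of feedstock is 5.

1708

Δb = 5, so new z* = 1683 + (5)·(5) = 1683 + 25 = 1708.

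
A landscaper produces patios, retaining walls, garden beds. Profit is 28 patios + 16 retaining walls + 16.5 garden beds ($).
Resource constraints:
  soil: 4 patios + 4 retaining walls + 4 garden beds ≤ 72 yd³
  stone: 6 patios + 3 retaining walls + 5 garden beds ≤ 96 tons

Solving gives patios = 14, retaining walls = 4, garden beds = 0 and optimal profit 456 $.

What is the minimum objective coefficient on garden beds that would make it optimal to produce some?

24

At the optimum: soil uses 72 of 72 (binding); stone uses 96 of 96 (binding).
The binding rows give the dual system: 4·y_soil + 6·y_stone = 28 and 4·y_soil + 3·y_stone = 16.
→ y_soil = 1 and y_stone = 4.
garden beds enters the basis when its profit ≥ yᵀa₃ = 1·4 + 4·5 = 24.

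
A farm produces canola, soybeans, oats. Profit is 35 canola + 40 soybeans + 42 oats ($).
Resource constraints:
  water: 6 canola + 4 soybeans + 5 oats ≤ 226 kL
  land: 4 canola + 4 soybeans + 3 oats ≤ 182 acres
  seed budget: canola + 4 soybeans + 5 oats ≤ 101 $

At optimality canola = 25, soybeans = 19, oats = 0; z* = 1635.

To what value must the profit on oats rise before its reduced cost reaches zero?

50

At the optimum: water uses 226 of 226 (binding); land uses 176 of 182 (slack = 6); seed budget uses 101 of 101 (binding).
Slack constraints have shadow price 0 (complementary slackness).
Dual feasibility on the basic columns requires 6·y_water + 1·y_seed budget = 35, 4·y_water + 4·y_seed budget = 40.
This yields shadow prices y_water = 5, y_seed budget = 5.
oats enters the basis when its profit ≥ yᵀa₃ = 5·5 + 5·5 = 50.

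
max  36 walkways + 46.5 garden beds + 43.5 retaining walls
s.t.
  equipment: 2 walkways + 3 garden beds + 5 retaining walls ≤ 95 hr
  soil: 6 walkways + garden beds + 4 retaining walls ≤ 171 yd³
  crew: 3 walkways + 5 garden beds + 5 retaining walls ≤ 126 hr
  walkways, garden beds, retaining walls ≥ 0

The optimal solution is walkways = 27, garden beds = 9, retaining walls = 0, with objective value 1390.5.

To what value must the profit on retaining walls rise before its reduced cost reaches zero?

51

At the optimum: equipment uses 81 of 95 (slack = 14); soil uses 171 of 171 (binding); crew uses 126 of 126 (binding).
By complementary slackness, y = 0 for the non-binding constraint.
The binding rows give the dual system: 6·y_soil + 3·y_crew = 36 and 1·y_soil + 5·y_crew = 46.5.
→ y_soil = 1.5 and y_crew = 9.
retaining walls enters the basis when its profit ≥ yᵀa₃ = 1.5·4 + 9·5 = 51.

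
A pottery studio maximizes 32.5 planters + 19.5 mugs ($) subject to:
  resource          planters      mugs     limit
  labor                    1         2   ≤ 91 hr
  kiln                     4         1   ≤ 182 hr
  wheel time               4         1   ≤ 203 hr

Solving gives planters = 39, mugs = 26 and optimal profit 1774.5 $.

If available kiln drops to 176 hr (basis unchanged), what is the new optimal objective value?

1735.5

Check each constraint at x*: labor 91/91 (tight); kiln 182/182 (tight); wheel time 182/203 (slack 21).
Slack constraints have shadow price 0 (complementary slackness).
The binding rows give the dual system: 1·y_labor + 4·y_kiln = 32.5 and 2·y_labor + 1·y_kiln = 19.5.
→ y_labor = 6.5 and y_kiln = 6.5.
Δz = y_kiln·Δb = 6.5 × (-6) = -39, so new z* = 1774.5 − 39 = 1735.5.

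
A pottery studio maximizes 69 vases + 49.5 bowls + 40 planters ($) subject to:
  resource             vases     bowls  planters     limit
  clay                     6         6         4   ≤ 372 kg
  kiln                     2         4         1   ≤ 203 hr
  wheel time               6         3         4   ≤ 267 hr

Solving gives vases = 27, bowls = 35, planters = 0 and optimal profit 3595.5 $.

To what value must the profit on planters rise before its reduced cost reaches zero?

Binding: clay and wheel time. Non-binding: kiln (9 unused).
By complementary slackness, y = 0 for the non-binding constraint.
From A_Bᵀ y = c: 6·y_clay + 6·y_wheel time = 69; 6·y_clay + 3·y_wheel time = 49.5.
This yields shadow prices y_clay = 5, y_wheel time = 6.5.
planters enters the basis when its profit ≥ yᵀa₃ = 5·4 + 6.5·4 = 46.

46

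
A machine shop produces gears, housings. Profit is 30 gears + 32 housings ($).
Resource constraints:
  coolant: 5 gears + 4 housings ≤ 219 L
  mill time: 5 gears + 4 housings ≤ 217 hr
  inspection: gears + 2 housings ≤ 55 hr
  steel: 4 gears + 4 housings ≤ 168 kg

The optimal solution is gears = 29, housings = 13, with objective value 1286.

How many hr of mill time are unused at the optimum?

mill time used = 5·29 + 4·13 = 197; slack = 217 − 197 = 20.

20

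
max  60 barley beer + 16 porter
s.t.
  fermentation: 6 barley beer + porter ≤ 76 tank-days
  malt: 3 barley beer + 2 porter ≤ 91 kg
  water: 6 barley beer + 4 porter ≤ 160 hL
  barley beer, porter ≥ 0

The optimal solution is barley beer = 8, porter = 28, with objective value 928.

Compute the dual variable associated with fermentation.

Check each constraint at x*: fermentation 76/76 (tight); malt 80/91 (slack 11); water 160/160 (tight).
By complementary slackness, y = 0 for the non-binding constraint.
From A_Bᵀ y = c: 6·y_fermentation + 6·y_water = 60; 1·y_fermentation + 4·y_water = 16.
→ y_fermentation = 8 and y_water = 2.
Shadow price of fermentation = 8.

8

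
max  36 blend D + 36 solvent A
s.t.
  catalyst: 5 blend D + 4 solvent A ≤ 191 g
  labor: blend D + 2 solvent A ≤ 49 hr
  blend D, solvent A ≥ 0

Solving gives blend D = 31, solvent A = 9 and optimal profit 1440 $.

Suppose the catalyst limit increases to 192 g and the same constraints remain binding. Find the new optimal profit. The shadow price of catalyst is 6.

1446

Δb = 1, so new z* = 1440 + (6)·(1) = 1440 + 6 = 1446.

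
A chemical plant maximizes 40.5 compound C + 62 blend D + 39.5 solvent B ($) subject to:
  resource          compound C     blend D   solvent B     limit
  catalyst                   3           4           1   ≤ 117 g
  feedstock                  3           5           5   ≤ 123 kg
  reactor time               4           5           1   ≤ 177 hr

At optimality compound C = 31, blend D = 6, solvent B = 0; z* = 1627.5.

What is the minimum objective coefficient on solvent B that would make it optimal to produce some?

45.5

At the optimum: catalyst uses 117 of 117 (binding); feedstock uses 123 of 123 (binding); reactor time uses 154 of 177 (slack = 23).
Slack constraints have shadow price 0 (complementary slackness).
Dual feasibility on the basic columns requires 3·y_catalyst + 3·y_feedstock = 40.5, 4·y_catalyst + 5·y_feedstock = 62.
This yields shadow prices y_catalyst = 5.5, y_feedstock = 8.
solvent B enters the basis when its profit ≥ yᵀa₃ = 5.5·1 + 8·5 = 45.5.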